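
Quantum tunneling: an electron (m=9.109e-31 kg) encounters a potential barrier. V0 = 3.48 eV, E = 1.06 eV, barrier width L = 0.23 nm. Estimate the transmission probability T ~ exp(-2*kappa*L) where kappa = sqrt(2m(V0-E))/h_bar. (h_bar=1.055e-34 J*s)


V0 - E = 2.42 eV = 3.8768e-19 J
kappa = sqrt(2 * m * (V0-E)) / h_bar
= sqrt(2 * 9.109e-31 * 3.8768e-19) / 1.055e-34
= 7.9659e+09 /m
2*kappa*L = 2 * 7.9659e+09 * 0.23e-9
= 3.6643
T = exp(-3.6643) = 2.562131e-02

2.562131e-02


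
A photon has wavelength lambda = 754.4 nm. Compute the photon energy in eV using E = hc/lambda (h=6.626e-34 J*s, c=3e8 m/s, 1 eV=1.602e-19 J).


E = hc / lambda
= (6.626e-34)(3e8) / (754.4e-9)
= 1.9878e-25 / 7.5440e-07
= 2.6349e-19 J
Converting to eV: 2.6349e-19 / 1.602e-19
= 1.6448 eV

1.6448


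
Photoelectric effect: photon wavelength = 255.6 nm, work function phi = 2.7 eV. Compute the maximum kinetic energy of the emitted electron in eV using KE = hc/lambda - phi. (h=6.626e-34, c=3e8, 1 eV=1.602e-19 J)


E_photon = hc / lambda
= (6.626e-34)(3e8) / (255.6e-9)
= 7.7770e-19 J
= 4.8546 eV
KE = E_photon - phi
= 4.8546 - 2.7
= 2.1546 eV

2.1546


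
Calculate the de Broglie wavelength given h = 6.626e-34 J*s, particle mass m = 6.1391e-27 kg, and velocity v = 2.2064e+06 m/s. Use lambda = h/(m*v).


lambda = h / (m * v)
= 6.626e-34 / (6.1391e-27 * 2.2064e+06)
= 6.626e-34 / 1.3545e-20
= 4.8917e-14 m

4.8917e-14


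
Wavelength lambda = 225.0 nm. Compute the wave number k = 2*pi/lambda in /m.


k = 2 * pi / lambda
= 6.2832 / (225.0e-9)
= 6.2832 / 2.2500e-07
= 2.7925e+07 /m

2.7925e+07


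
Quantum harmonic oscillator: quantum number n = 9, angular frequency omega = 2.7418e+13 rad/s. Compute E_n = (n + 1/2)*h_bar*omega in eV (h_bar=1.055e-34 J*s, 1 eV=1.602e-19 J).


E = (n + 1/2) * h_bar * omega
= (9 + 0.5) * 1.055e-34 * 2.7418e+13
= 9.5 * 2.8926e-21
= 2.7480e-20 J
= 0.1715 eV

0.1715


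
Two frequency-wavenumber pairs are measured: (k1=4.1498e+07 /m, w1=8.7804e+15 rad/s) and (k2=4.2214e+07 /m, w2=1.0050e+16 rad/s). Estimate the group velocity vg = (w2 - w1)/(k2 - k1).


vg = (w2 - w1) / (k2 - k1)
= (1.0050e+16 - 8.7804e+15) / (4.2214e+07 - 4.1498e+07)
= 1.2696e+15 / 7.1600e+05
= 1.7732e+09 m/s

1.7732e+09


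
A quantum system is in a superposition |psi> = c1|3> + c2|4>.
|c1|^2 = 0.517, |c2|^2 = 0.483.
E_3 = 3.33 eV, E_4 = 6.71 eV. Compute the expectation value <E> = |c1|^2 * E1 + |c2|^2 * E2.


<E> = |c1|^2 * E1 + |c2|^2 * E2
= 0.517 * 3.33 + 0.483 * 6.71
= 1.7216 + 3.2409
= 4.9625 eV

4.9625


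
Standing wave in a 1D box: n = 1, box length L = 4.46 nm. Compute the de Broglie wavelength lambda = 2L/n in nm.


lambda = 2L / n
= 2 * 4.46 / 1
= 8.92 / 1
= 8.92 nm

8.92


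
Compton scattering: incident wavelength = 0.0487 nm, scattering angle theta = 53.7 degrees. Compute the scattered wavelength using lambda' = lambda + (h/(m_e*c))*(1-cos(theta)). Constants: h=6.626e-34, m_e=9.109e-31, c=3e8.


Compton wavelength: h/(m_e*c) = 2.4247e-12 m
d_lambda = 2.4247e-12 * (1 - cos(53.7 deg))
= 2.4247e-12 * 0.407987
= 9.8925e-13 m = 0.000989 nm
lambda' = 0.0487 + 0.000989
= 0.049689 nm

0.049689


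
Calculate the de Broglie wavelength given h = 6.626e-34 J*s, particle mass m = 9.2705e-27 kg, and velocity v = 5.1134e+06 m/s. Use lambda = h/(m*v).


lambda = h / (m * v)
= 6.626e-34 / (9.2705e-27 * 5.1134e+06)
= 6.626e-34 / 4.7404e-20
= 1.3978e-14 m

1.3978e-14


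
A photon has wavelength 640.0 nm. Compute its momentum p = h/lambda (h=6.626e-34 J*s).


p = h / lambda
= 6.626e-34 / (640.0e-9)
= 6.626e-34 / 6.4000e-07
= 1.0353e-27 kg*m/s

1.0353e-27


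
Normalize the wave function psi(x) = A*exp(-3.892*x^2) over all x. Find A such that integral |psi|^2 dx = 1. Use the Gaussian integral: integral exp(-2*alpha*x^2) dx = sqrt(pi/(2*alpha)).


integral |psi|^2 dx = A^2 * sqrt(pi/(2*alpha)) = 1
A^2 = sqrt(2*alpha/pi)
= sqrt(2 * 3.892 / pi)
= 1.574079
A = sqrt(1.574079)
= 1.2546

1.2546


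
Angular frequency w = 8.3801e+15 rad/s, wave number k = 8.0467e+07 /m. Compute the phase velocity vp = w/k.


vp = w / k
= 8.3801e+15 / 8.0467e+07
= 1.0414e+08 m/s

1.0414e+08


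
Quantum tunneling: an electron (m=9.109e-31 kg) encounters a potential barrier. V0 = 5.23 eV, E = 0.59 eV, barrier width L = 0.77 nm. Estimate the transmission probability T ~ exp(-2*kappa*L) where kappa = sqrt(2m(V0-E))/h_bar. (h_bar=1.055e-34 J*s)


V0 - E = 4.64 eV = 7.4333e-19 J
kappa = sqrt(2 * m * (V0-E)) / h_bar
= sqrt(2 * 9.109e-31 * 7.4333e-19) / 1.055e-34
= 1.1030e+10 /m
2*kappa*L = 2 * 1.1030e+10 * 0.77e-9
= 16.9867
T = exp(-16.9867) = 4.195393e-08

4.195393e-08


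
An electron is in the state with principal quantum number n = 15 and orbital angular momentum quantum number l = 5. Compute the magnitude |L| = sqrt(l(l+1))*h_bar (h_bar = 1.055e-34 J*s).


L = sqrt(l*(l+1)) * h_bar
= sqrt(5 * 6) * 1.055e-34
= sqrt(30) * 1.055e-34
= 5.4772 * 1.055e-34
= 5.7785e-34 J*s

5.7785e-34


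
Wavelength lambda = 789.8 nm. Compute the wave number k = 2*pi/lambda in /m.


k = 2 * pi / lambda
= 6.2832 / (789.8e-9)
= 6.2832 / 7.8980e-07
= 7.9554e+06 /m

7.9554e+06


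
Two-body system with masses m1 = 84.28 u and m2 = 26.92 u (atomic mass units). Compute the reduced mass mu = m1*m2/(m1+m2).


mu = m1 * m2 / (m1 + m2)
= 84.28 * 26.92 / (84.28 + 26.92)
= 2268.8176 / 111.2
= 20.403 u

20.403


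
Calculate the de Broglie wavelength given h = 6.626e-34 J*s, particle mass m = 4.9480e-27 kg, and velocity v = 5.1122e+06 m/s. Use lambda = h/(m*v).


lambda = h / (m * v)
= 6.626e-34 / (4.9480e-27 * 5.1122e+06)
= 6.626e-34 / 2.5295e-20
= 2.6195e-14 m

2.6195e-14


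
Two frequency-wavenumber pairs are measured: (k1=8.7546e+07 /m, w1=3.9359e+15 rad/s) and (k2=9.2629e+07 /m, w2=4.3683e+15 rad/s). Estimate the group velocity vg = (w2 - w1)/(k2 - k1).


vg = (w2 - w1) / (k2 - k1)
= (4.3683e+15 - 3.9359e+15) / (9.2629e+07 - 8.7546e+07)
= 4.3240e+14 / 5.0830e+06
= 8.5068e+07 m/s

8.5068e+07


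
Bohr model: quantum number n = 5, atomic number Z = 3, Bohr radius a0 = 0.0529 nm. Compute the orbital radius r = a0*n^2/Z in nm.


r = a0 * n^2 / Z
= 0.0529 * 5^2 / 3
= 0.0529 * 25 / 3
= 0.4408 nm

0.4408


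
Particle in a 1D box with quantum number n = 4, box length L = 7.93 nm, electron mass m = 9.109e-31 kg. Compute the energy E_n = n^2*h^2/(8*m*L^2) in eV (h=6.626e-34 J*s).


E = n^2 * h^2 / (8 * m * L^2)
= 4^2 * (6.626e-34)^2 / (8 * 9.109e-31 * (7.93e-9)^2)
= 16 * 4.3904e-67 / (8 * 9.109e-31 * 6.2885e-17)
= 1.5329e-20 J
= 0.0957 eV

0.0957


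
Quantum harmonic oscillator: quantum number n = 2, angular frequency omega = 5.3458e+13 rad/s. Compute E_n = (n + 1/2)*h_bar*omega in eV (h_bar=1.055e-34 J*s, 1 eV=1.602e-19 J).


E = (n + 1/2) * h_bar * omega
= (2 + 0.5) * 1.055e-34 * 5.3458e+13
= 2.5 * 5.6398e-21
= 1.4100e-20 J
= 0.088 eV

0.088


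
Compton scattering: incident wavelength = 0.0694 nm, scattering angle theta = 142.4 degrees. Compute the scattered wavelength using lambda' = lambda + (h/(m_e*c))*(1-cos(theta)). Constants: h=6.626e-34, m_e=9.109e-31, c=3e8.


Compton wavelength: h/(m_e*c) = 2.4247e-12 m
d_lambda = 2.4247e-12 * (1 - cos(142.4 deg))
= 2.4247e-12 * 1.79229
= 4.3458e-12 m = 0.004346 nm
lambda' = 0.0694 + 0.004346
= 0.073746 nm

0.073746


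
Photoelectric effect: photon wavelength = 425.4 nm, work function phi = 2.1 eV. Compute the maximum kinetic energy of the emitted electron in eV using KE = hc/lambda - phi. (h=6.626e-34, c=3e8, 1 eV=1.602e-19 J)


E_photon = hc / lambda
= (6.626e-34)(3e8) / (425.4e-9)
= 4.6728e-19 J
= 2.9168 eV
KE = E_photon - phi
= 2.9168 - 2.1
= 0.8168 eV

0.8168


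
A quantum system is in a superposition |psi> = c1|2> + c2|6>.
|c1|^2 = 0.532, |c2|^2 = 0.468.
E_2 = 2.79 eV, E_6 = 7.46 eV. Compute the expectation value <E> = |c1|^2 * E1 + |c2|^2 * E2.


<E> = |c1|^2 * E1 + |c2|^2 * E2
= 0.532 * 2.79 + 0.468 * 7.46
= 1.4843 + 3.4913
= 4.9756 eV

4.9756


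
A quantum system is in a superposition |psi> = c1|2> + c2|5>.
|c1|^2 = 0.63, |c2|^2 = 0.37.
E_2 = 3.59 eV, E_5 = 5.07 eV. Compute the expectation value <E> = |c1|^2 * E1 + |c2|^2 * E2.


<E> = |c1|^2 * E1 + |c2|^2 * E2
= 0.63 * 3.59 + 0.37 * 5.07
= 2.2617 + 1.8759
= 4.1376 eV

4.1376


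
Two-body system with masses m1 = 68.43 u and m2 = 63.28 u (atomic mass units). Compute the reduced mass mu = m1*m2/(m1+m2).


mu = m1 * m2 / (m1 + m2)
= 68.43 * 63.28 / (68.43 + 63.28)
= 4330.2504 / 131.71
= 32.8772 u

32.8772


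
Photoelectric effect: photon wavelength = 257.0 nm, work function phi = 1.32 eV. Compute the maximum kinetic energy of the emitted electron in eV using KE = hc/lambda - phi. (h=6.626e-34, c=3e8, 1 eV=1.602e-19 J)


E_photon = hc / lambda
= (6.626e-34)(3e8) / (257.0e-9)
= 7.7346e-19 J
= 4.8281 eV
KE = E_photon - phi
= 4.8281 - 1.32
= 3.5081 eV

3.5081


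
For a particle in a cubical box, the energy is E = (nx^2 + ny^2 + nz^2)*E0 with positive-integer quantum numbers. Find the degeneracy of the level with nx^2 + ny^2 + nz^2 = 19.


Enumerate all (nx, ny, nz) with nx^2 + ny^2 + nz^2 = 19:
(1,3,3)
(3,1,3)
(3,3,1)
Total degeneracy = 3

3


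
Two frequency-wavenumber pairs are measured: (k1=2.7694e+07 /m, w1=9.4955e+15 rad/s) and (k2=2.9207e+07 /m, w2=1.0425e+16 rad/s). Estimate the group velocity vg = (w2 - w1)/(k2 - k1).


vg = (w2 - w1) / (k2 - k1)
= (1.0425e+16 - 9.4955e+15) / (2.9207e+07 - 2.7694e+07)
= 9.2950e+14 / 1.5130e+06
= 6.1434e+08 m/s

6.1434e+08


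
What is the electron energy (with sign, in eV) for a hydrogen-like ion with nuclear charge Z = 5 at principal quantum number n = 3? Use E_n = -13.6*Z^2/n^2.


E_n = -13.6 * Z^2 / n^2
= -13.6 * 5^2 / 3^2
= -13.6 * 25 / 9
= -37.7778 eV

-37.7778


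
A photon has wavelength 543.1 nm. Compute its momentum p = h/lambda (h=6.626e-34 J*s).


p = h / lambda
= 6.626e-34 / (543.1e-9)
= 6.626e-34 / 5.4310e-07
= 1.2200e-27 kg*m/s

1.2200e-27


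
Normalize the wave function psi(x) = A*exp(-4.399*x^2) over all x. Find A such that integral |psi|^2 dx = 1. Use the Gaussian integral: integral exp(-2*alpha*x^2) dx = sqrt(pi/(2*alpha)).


integral |psi|^2 dx = A^2 * sqrt(pi/(2*alpha)) = 1
A^2 = sqrt(2*alpha/pi)
= sqrt(2 * 4.399 / pi)
= 1.673467
A = sqrt(1.673467)
= 1.2936

1.2936


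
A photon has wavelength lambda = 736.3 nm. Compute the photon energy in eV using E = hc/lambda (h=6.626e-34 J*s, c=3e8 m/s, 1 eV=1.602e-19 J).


E = hc / lambda
= (6.626e-34)(3e8) / (736.3e-9)
= 1.9878e-25 / 7.3630e-07
= 2.6997e-19 J
Converting to eV: 2.6997e-19 / 1.602e-19
= 1.6852 eV

1.6852


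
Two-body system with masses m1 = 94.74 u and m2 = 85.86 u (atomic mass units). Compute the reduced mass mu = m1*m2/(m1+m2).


mu = m1 * m2 / (m1 + m2)
= 94.74 * 85.86 / (94.74 + 85.86)
= 8134.3764 / 180.6
= 45.0408 u

45.0408


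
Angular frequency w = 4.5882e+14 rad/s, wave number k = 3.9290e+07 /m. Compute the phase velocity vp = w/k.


vp = w / k
= 4.5882e+14 / 3.9290e+07
= 1.1678e+07 m/s

1.1678e+07


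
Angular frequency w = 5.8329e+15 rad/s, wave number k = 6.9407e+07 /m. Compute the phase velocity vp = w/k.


vp = w / k
= 5.8329e+15 / 6.9407e+07
= 8.4039e+07 m/s

8.4039e+07


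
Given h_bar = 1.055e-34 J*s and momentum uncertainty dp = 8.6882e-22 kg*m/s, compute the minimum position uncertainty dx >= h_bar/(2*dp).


dx = h_bar / (2 * dp)
= 1.055e-34 / (2 * 8.6882e-22)
= 1.055e-34 / 1.7376e-21
= 6.0715e-14 m

6.0715e-14


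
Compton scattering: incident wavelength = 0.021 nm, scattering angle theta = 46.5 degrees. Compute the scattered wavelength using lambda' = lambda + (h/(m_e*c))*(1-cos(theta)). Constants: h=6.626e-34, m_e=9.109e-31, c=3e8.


Compton wavelength: h/(m_e*c) = 2.4247e-12 m
d_lambda = 2.4247e-12 * (1 - cos(46.5 deg))
= 2.4247e-12 * 0.311645
= 7.5565e-13 m = 0.000756 nm
lambda' = 0.021 + 0.000756
= 0.021756 nm

0.021756


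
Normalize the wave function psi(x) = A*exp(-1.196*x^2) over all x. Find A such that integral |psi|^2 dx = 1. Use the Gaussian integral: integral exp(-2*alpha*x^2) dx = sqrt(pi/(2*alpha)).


integral |psi|^2 dx = A^2 * sqrt(pi/(2*alpha)) = 1
A^2 = sqrt(2*alpha/pi)
= sqrt(2 * 1.196 / pi)
= 0.872581
A = sqrt(0.872581)
= 0.9341

0.9341


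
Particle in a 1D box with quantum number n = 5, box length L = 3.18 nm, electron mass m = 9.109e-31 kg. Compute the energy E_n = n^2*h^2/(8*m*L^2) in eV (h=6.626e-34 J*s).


E = n^2 * h^2 / (8 * m * L^2)
= 5^2 * (6.626e-34)^2 / (8 * 9.109e-31 * (3.18e-9)^2)
= 25 * 4.3904e-67 / (8 * 9.109e-31 * 1.0112e-17)
= 1.4895e-19 J
= 0.9297 eV

0.9297


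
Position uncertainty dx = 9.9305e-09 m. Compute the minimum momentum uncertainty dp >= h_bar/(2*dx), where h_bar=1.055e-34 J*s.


dp = h_bar / (2 * dx)
= 1.055e-34 / (2 * 9.9305e-09)
= 1.055e-34 / 1.9861e-08
= 5.3119e-27 kg*m/s

5.3119e-27


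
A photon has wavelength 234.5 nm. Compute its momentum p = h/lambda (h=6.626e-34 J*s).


p = h / lambda
= 6.626e-34 / (234.5e-9)
= 6.626e-34 / 2.3450e-07
= 2.8256e-27 kg*m/s

2.8256e-27


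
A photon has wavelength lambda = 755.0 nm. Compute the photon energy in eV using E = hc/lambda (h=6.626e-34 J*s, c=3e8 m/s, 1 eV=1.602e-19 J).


E = hc / lambda
= (6.626e-34)(3e8) / (755.0e-9)
= 1.9878e-25 / 7.5500e-07
= 2.6328e-19 J
Converting to eV: 2.6328e-19 / 1.602e-19
= 1.6435 eV

1.6435


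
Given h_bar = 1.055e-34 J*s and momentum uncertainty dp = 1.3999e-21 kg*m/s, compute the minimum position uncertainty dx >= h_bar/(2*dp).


dx = h_bar / (2 * dp)
= 1.055e-34 / (2 * 1.3999e-21)
= 1.055e-34 / 2.7998e-21
= 3.7681e-14 m

3.7681e-14


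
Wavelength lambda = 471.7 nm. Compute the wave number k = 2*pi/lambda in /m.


k = 2 * pi / lambda
= 6.2832 / (471.7e-9)
= 6.2832 / 4.7170e-07
= 1.3320e+07 /m

1.3320e+07


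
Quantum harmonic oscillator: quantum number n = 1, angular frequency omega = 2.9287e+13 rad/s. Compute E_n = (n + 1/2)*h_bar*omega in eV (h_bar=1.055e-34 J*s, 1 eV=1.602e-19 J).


E = (n + 1/2) * h_bar * omega
= (1 + 0.5) * 1.055e-34 * 2.9287e+13
= 1.5 * 3.0898e-21
= 4.6347e-21 J
= 0.0289 eV

0.0289


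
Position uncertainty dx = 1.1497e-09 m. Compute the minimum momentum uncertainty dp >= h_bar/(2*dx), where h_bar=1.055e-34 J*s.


dp = h_bar / (2 * dx)
= 1.055e-34 / (2 * 1.1497e-09)
= 1.055e-34 / 2.2994e-09
= 4.5882e-26 kg*m/s

4.5882e-26


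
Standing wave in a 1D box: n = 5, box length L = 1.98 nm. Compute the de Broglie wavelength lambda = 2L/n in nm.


lambda = 2L / n
= 2 * 1.98 / 5
= 3.96 / 5
= 0.792 nm

0.792


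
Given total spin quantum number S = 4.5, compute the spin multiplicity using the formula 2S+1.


Spin multiplicity = 2S + 1
= 2 * 4.5 + 1
= 9.0 + 1
= 10

10


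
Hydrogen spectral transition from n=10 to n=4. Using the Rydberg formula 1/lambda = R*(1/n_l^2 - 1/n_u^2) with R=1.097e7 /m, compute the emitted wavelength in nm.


1/lambda = R * (1/n_l^2 - 1/n_u^2)
= 1.097e7 * (1/4^2 - 1/10^2)
= 1.097e7 * (0.0625 - 0.01)
= 1.097e7 * 0.0525
= 5.7592e+05 /m
lambda = 1 / 5.7592e+05 = 1736.3372 nm

1736.3372


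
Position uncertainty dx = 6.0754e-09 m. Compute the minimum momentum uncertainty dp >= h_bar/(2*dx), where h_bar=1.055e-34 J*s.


dp = h_bar / (2 * dx)
= 1.055e-34 / (2 * 6.0754e-09)
= 1.055e-34 / 1.2151e-08
= 8.6826e-27 kg*m/s

8.6826e-27


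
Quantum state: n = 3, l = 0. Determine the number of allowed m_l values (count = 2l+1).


m_l ranges from -l to +l in integer steps
So m_l goes from -0 to +0
Count = 2l + 1 = 2*0 + 1
= 1

1


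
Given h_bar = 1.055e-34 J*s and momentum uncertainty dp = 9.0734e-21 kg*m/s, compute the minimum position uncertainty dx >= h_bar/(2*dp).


dx = h_bar / (2 * dp)
= 1.055e-34 / (2 * 9.0734e-21)
= 1.055e-34 / 1.8147e-20
= 5.8137e-15 m

5.8137e-15


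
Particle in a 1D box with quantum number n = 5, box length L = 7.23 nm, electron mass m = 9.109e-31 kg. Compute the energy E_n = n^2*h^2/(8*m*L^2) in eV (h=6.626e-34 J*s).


E = n^2 * h^2 / (8 * m * L^2)
= 5^2 * (6.626e-34)^2 / (8 * 9.109e-31 * (7.23e-9)^2)
= 25 * 4.3904e-67 / (8 * 9.109e-31 * 5.2273e-17)
= 2.8814e-20 J
= 0.1799 eV

0.1799


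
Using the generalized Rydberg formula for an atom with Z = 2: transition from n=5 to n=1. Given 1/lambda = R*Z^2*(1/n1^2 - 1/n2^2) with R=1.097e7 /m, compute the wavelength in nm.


1/lambda = R * Z^2 * (1/n1^2 - 1/n2^2)
= 1.097e7 * 2^2 * (1/1^2 - 1/5^2)
= 1.097e7 * 4 * (1.0 - 0.04)
= 4.2125e+07 /m
lambda = 1 / 4.2125e+07
= 23.739 nm

23.739


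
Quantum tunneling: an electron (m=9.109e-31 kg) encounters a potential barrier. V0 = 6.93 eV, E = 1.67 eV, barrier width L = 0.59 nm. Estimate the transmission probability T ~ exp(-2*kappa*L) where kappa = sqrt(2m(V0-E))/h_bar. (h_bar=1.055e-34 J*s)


V0 - E = 5.26 eV = 8.4265e-19 J
kappa = sqrt(2 * m * (V0-E)) / h_bar
= sqrt(2 * 9.109e-31 * 8.4265e-19) / 1.055e-34
= 1.1744e+10 /m
2*kappa*L = 2 * 1.1744e+10 * 0.59e-9
= 13.8581
T = exp(-13.8581) = 9.582945e-07

9.582945e-07


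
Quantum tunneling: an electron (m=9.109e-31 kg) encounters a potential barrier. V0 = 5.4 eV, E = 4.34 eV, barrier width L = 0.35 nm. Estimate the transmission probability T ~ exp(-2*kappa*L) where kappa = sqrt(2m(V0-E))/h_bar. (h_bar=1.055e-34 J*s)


V0 - E = 1.06 eV = 1.6981e-19 J
kappa = sqrt(2 * m * (V0-E)) / h_bar
= sqrt(2 * 9.109e-31 * 1.6981e-19) / 1.055e-34
= 5.2721e+09 /m
2*kappa*L = 2 * 5.2721e+09 * 0.35e-9
= 3.6905
T = exp(-3.6905) = 2.496060e-02

2.496060e-02


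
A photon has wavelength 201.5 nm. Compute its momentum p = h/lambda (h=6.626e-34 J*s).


p = h / lambda
= 6.626e-34 / (201.5e-9)
= 6.626e-34 / 2.0150e-07
= 3.2883e-27 kg*m/s

3.2883e-27


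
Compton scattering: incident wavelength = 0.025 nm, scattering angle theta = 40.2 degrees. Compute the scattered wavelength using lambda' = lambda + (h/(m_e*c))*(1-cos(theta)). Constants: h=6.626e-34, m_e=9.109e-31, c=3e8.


Compton wavelength: h/(m_e*c) = 2.4247e-12 m
d_lambda = 2.4247e-12 * (1 - cos(40.2 deg))
= 2.4247e-12 * 0.236204
= 5.7273e-13 m = 0.000573 nm
lambda' = 0.025 + 0.000573
= 0.025573 nm

0.025573


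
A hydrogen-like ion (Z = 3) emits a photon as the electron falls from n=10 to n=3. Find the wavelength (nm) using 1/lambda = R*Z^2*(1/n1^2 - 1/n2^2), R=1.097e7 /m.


1/lambda = R * Z^2 * (1/n1^2 - 1/n2^2)
= 1.097e7 * 3^2 * (1/3^2 - 1/10^2)
= 1.097e7 * 9 * (0.111111 - 0.01)
= 9.9827e+06 /m
lambda = 1 / 9.9827e+06
= 100.1733 nm

100.1733


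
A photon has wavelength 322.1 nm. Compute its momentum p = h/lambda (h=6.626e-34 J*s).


p = h / lambda
= 6.626e-34 / (322.1e-9)
= 6.626e-34 / 3.2210e-07
= 2.0571e-27 kg*m/s

2.0571e-27


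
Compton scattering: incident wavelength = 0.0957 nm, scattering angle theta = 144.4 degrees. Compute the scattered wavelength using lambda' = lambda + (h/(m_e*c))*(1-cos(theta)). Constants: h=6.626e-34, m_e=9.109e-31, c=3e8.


Compton wavelength: h/(m_e*c) = 2.4247e-12 m
d_lambda = 2.4247e-12 * (1 - cos(144.4 deg))
= 2.4247e-12 * 1.813101
= 4.3962e-12 m = 0.004396 nm
lambda' = 0.0957 + 0.004396
= 0.100096 nm

0.100096


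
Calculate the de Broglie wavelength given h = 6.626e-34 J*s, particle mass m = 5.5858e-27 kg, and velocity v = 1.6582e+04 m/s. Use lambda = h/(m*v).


lambda = h / (m * v)
= 6.626e-34 / (5.5858e-27 * 1.6582e+04)
= 6.626e-34 / 9.2624e-23
= 7.1537e-12 m

7.1537e-12


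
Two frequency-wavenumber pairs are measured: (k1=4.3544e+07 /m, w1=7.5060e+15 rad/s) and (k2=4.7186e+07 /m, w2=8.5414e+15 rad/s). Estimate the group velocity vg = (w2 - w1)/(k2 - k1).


vg = (w2 - w1) / (k2 - k1)
= (8.5414e+15 - 7.5060e+15) / (4.7186e+07 - 4.3544e+07)
= 1.0354e+15 / 3.6420e+06
= 2.8429e+08 m/s

2.8429e+08


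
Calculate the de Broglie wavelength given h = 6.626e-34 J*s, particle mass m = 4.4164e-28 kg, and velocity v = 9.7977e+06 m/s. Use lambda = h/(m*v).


lambda = h / (m * v)
= 6.626e-34 / (4.4164e-28 * 9.7977e+06)
= 6.626e-34 / 4.3271e-21
= 1.5313e-13 m

1.5313e-13


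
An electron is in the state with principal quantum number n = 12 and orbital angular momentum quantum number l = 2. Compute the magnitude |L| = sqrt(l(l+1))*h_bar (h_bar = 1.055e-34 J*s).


L = sqrt(l*(l+1)) * h_bar
= sqrt(2 * 3) * 1.055e-34
= sqrt(6) * 1.055e-34
= 2.4495 * 1.055e-34
= 2.5842e-34 J*s

2.5842e-34


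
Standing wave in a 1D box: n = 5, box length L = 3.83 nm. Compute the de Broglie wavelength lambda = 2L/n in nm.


lambda = 2L / n
= 2 * 3.83 / 5
= 7.66 / 5
= 1.532 nm

1.532


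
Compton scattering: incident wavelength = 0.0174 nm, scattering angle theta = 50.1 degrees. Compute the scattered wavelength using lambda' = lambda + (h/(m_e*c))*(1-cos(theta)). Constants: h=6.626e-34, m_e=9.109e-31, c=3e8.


Compton wavelength: h/(m_e*c) = 2.4247e-12 m
d_lambda = 2.4247e-12 * (1 - cos(50.1 deg))
= 2.4247e-12 * 0.35855
= 8.6938e-13 m = 0.000869 nm
lambda' = 0.0174 + 0.000869
= 0.018269 nm

0.018269


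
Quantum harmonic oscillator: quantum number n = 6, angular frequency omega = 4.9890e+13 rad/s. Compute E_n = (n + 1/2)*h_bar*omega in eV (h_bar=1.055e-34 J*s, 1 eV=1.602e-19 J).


E = (n + 1/2) * h_bar * omega
= (6 + 0.5) * 1.055e-34 * 4.9890e+13
= 6.5 * 5.2634e-21
= 3.4212e-20 J
= 0.2136 eV

0.2136


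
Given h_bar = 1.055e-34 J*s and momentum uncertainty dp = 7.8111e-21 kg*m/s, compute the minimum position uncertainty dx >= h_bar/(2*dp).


dx = h_bar / (2 * dp)
= 1.055e-34 / (2 * 7.8111e-21)
= 1.055e-34 / 1.5622e-20
= 6.7532e-15 m

6.7532e-15


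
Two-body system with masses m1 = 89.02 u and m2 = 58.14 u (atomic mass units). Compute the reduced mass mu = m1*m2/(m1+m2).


mu = m1 * m2 / (m1 + m2)
= 89.02 * 58.14 / (89.02 + 58.14)
= 5175.6228 / 147.16
= 35.17 u

35.17


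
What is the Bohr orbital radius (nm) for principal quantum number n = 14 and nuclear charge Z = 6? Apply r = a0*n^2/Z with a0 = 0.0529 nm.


r = a0 * n^2 / Z
= 0.0529 * 14^2 / 6
= 0.0529 * 196 / 6
= 1.7281 nm

1.7281


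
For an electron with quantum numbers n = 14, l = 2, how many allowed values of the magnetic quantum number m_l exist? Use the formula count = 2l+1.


m_l ranges from -l to +l in integer steps
So m_l goes from -2 to +2
Count = 2l + 1 = 2*2 + 1
= 5

5


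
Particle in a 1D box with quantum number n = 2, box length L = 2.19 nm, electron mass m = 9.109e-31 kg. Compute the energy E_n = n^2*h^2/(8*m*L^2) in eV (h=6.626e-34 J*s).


E = n^2 * h^2 / (8 * m * L^2)
= 2^2 * (6.626e-34)^2 / (8 * 9.109e-31 * (2.19e-9)^2)
= 4 * 4.3904e-67 / (8 * 9.109e-31 * 4.7961e-18)
= 5.0247e-20 J
= 0.3137 eV

0.3137


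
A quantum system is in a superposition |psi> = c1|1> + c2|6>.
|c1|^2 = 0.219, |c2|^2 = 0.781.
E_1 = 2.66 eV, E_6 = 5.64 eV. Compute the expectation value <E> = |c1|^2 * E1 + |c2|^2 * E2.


<E> = |c1|^2 * E1 + |c2|^2 * E2
= 0.219 * 2.66 + 0.781 * 5.64
= 0.5825 + 4.4048
= 4.9874 eV

4.9874


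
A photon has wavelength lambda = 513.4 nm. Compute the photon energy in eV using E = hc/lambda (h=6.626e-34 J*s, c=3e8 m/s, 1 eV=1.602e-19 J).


E = hc / lambda
= (6.626e-34)(3e8) / (513.4e-9)
= 1.9878e-25 / 5.1340e-07
= 3.8718e-19 J
Converting to eV: 3.8718e-19 / 1.602e-19
= 2.4169 eV

2.4169


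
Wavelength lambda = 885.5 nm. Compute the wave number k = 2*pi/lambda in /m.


k = 2 * pi / lambda
= 6.2832 / (885.5e-9)
= 6.2832 / 8.8550e-07
= 7.0956e+06 /m

7.0956e+06


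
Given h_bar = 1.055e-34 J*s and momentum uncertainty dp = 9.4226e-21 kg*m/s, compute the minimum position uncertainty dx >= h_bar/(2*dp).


dx = h_bar / (2 * dp)
= 1.055e-34 / (2 * 9.4226e-21)
= 1.055e-34 / 1.8845e-20
= 5.5982e-15 m

5.5982e-15


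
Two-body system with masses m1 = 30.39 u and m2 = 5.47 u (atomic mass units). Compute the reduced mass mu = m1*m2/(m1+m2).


mu = m1 * m2 / (m1 + m2)
= 30.39 * 5.47 / (30.39 + 5.47)
= 166.2333 / 35.86
= 4.6356 u

4.6356


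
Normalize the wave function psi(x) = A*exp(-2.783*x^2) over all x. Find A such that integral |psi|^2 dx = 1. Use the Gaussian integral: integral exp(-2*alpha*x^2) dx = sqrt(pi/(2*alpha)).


integral |psi|^2 dx = A^2 * sqrt(pi/(2*alpha)) = 1
A^2 = sqrt(2*alpha/pi)
= sqrt(2 * 2.783 / pi)
= 1.331057
A = sqrt(1.331057)
= 1.1537

1.1537


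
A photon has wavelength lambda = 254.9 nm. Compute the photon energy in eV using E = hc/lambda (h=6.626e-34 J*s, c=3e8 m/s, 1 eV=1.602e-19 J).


E = hc / lambda
= (6.626e-34)(3e8) / (254.9e-9)
= 1.9878e-25 / 2.5490e-07
= 7.7984e-19 J
Converting to eV: 7.7984e-19 / 1.602e-19
= 4.8679 eV

4.8679


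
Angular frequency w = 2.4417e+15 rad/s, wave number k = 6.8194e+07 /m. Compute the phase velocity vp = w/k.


vp = w / k
= 2.4417e+15 / 6.8194e+07
= 3.5805e+07 m/s

3.5805e+07


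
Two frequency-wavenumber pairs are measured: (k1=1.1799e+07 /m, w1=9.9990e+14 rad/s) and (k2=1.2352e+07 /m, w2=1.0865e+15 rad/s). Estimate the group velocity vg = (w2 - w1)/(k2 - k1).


vg = (w2 - w1) / (k2 - k1)
= (1.0865e+15 - 9.9990e+14) / (1.2352e+07 - 1.1799e+07)
= 8.6600e+13 / 5.5300e+05
= 1.5660e+08 m/s

1.5660e+08


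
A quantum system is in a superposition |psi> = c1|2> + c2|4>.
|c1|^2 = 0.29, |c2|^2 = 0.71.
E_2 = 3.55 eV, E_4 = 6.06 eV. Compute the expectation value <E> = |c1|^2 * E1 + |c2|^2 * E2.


<E> = |c1|^2 * E1 + |c2|^2 * E2
= 0.29 * 3.55 + 0.71 * 6.06
= 1.0295 + 4.3026
= 5.3321 eV

5.3321


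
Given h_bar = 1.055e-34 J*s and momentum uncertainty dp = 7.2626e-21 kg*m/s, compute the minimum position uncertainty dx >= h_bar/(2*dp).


dx = h_bar / (2 * dp)
= 1.055e-34 / (2 * 7.2626e-21)
= 1.055e-34 / 1.4525e-20
= 7.2632e-15 m

7.2632e-15


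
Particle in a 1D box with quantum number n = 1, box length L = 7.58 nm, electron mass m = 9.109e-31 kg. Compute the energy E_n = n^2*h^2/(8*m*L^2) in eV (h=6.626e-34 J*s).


E = n^2 * h^2 / (8 * m * L^2)
= 1^2 * (6.626e-34)^2 / (8 * 9.109e-31 * (7.58e-9)^2)
= 1 * 4.3904e-67 / (8 * 9.109e-31 * 5.7456e-17)
= 1.0486e-21 J
= 0.0065 eV

0.0065


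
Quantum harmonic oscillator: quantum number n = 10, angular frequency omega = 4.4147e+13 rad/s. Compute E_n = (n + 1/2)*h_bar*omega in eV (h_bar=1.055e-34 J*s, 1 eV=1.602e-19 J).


E = (n + 1/2) * h_bar * omega
= (10 + 0.5) * 1.055e-34 * 4.4147e+13
= 10.5 * 4.6575e-21
= 4.8904e-20 J
= 0.3053 eV

0.3053


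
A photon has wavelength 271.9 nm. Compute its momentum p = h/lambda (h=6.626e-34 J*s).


p = h / lambda
= 6.626e-34 / (271.9e-9)
= 6.626e-34 / 2.7190e-07
= 2.4369e-27 kg*m/s

2.4369e-27


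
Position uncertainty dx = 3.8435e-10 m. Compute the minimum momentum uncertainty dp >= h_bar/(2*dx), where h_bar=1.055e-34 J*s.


dp = h_bar / (2 * dx)
= 1.055e-34 / (2 * 3.8435e-10)
= 1.055e-34 / 7.6870e-10
= 1.3724e-25 kg*m/s

1.3724e-25


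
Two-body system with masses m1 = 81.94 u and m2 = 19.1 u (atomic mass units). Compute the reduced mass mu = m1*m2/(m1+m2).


mu = m1 * m2 / (m1 + m2)
= 81.94 * 19.1 / (81.94 + 19.1)
= 1565.054 / 101.04
= 15.4894 u

15.4894


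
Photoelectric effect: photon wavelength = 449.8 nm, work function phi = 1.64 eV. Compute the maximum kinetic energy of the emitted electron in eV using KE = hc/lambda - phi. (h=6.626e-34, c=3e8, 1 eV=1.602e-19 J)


E_photon = hc / lambda
= (6.626e-34)(3e8) / (449.8e-9)
= 4.4193e-19 J
= 2.7586 eV
KE = E_photon - phi
= 2.7586 - 1.64
= 1.1186 eV

1.1186


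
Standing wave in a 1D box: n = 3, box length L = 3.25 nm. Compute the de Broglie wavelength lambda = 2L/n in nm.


lambda = 2L / n
= 2 * 3.25 / 3
= 6.5 / 3
= 2.1667 nm

2.1667


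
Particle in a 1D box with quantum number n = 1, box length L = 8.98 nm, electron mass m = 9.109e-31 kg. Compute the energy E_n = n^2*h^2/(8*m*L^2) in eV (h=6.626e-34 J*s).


E = n^2 * h^2 / (8 * m * L^2)
= 1^2 * (6.626e-34)^2 / (8 * 9.109e-31 * (8.98e-9)^2)
= 1 * 4.3904e-67 / (8 * 9.109e-31 * 8.0640e-17)
= 7.4712e-22 J
= 0.0047 eV

0.0047


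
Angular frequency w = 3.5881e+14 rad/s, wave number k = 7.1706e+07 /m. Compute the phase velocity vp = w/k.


vp = w / k
= 3.5881e+14 / 7.1706e+07
= 5.0039e+06 m/s

5.0039e+06


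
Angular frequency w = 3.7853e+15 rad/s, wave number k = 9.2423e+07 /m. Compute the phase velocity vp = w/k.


vp = w / k
= 3.7853e+15 / 9.2423e+07
= 4.0956e+07 m/s

4.0956e+07


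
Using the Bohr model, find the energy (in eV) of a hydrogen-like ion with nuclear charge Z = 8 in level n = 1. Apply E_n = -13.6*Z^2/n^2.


E_n = -13.6 * Z^2 / n^2
= -13.6 * 8^2 / 1^2
= -13.6 * 64 / 1
= -870.4 eV

-870.4


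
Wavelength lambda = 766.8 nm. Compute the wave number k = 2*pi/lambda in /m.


k = 2 * pi / lambda
= 6.2832 / (766.8e-9)
= 6.2832 / 7.6680e-07
= 8.1940e+06 /m

8.1940e+06


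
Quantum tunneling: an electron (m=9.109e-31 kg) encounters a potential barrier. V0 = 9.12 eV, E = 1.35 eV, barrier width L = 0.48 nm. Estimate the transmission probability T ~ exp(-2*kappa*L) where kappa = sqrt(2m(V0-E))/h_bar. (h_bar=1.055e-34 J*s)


V0 - E = 7.77 eV = 1.2448e-18 J
kappa = sqrt(2 * m * (V0-E)) / h_bar
= sqrt(2 * 9.109e-31 * 1.2448e-18) / 1.055e-34
= 1.4274e+10 /m
2*kappa*L = 2 * 1.4274e+10 * 0.48e-9
= 13.7028
T = exp(-13.7028) = 1.119253e-06

1.119253e-06


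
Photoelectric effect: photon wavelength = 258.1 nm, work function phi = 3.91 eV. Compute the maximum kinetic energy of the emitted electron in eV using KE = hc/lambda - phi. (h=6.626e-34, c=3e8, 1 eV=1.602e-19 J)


E_photon = hc / lambda
= (6.626e-34)(3e8) / (258.1e-9)
= 7.7017e-19 J
= 4.8075 eV
KE = E_photon - phi
= 4.8075 - 3.91
= 0.8975 eV

0.8975


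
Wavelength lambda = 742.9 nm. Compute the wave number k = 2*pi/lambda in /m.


k = 2 * pi / lambda
= 6.2832 / (742.9e-9)
= 6.2832 / 7.4290e-07
= 8.4576e+06 /m

8.4576e+06


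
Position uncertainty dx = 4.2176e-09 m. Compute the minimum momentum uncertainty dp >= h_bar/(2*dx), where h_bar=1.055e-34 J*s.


dp = h_bar / (2 * dx)
= 1.055e-34 / (2 * 4.2176e-09)
= 1.055e-34 / 8.4352e-09
= 1.2507e-26 kg*m/s

1.2507e-26


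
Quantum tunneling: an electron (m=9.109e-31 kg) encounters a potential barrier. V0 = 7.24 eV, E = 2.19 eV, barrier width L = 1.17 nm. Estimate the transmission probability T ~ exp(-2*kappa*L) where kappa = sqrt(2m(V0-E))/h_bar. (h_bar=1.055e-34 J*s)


V0 - E = 5.05 eV = 8.0901e-19 J
kappa = sqrt(2 * m * (V0-E)) / h_bar
= sqrt(2 * 9.109e-31 * 8.0901e-19) / 1.055e-34
= 1.1507e+10 /m
2*kappa*L = 2 * 1.1507e+10 * 1.17e-9
= 26.9272
T = exp(-26.9272) = 2.021525e-12

2.021525e-12


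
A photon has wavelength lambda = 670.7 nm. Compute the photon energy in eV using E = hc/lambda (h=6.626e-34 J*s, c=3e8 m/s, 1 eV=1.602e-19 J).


E = hc / lambda
= (6.626e-34)(3e8) / (670.7e-9)
= 1.9878e-25 / 6.7070e-07
= 2.9638e-19 J
Converting to eV: 2.9638e-19 / 1.602e-19
= 1.85 eV

1.85


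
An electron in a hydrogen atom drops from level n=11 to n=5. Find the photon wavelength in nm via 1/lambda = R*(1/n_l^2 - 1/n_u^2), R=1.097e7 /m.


1/lambda = R * (1/n_l^2 - 1/n_u^2)
= 1.097e7 * (1/5^2 - 1/11^2)
= 1.097e7 * (0.04 - 0.008264)
= 1.097e7 * 0.031736
= 3.4814e+05 /m
lambda = 1 / 3.4814e+05 = 2872.4172 nm

2872.4172


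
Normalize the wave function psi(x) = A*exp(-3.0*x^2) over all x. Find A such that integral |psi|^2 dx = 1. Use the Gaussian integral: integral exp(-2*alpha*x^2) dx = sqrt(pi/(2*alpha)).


integral |psi|^2 dx = A^2 * sqrt(pi/(2*alpha)) = 1
A^2 = sqrt(2*alpha/pi)
= sqrt(2 * 3.0 / pi)
= 1.381977
A = sqrt(1.381977)
= 1.1756

1.1756


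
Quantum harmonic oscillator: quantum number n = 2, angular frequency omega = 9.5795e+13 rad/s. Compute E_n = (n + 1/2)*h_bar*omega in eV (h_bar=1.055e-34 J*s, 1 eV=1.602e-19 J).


E = (n + 1/2) * h_bar * omega
= (2 + 0.5) * 1.055e-34 * 9.5795e+13
= 2.5 * 1.0106e-20
= 2.5266e-20 J
= 0.1577 eV

0.1577


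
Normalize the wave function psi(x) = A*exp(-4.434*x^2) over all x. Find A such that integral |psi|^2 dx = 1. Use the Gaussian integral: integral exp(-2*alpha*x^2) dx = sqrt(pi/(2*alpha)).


integral |psi|^2 dx = A^2 * sqrt(pi/(2*alpha)) = 1
A^2 = sqrt(2*alpha/pi)
= sqrt(2 * 4.434 / pi)
= 1.680111
A = sqrt(1.680111)
= 1.2962

1.2962


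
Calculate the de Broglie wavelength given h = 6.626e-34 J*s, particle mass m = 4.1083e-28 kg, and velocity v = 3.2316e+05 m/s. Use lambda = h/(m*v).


lambda = h / (m * v)
= 6.626e-34 / (4.1083e-28 * 3.2316e+05)
= 6.626e-34 / 1.3276e-22
= 4.9908e-12 m

4.9908e-12


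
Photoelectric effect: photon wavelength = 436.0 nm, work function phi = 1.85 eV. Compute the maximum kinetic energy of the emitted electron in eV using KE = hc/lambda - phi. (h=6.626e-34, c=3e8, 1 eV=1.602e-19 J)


E_photon = hc / lambda
= (6.626e-34)(3e8) / (436.0e-9)
= 4.5592e-19 J
= 2.8459 eV
KE = E_photon - phi
= 2.8459 - 1.85
= 0.9959 eV

0.9959


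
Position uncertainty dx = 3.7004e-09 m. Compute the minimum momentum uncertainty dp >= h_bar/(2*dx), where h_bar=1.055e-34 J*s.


dp = h_bar / (2 * dx)
= 1.055e-34 / (2 * 3.7004e-09)
= 1.055e-34 / 7.4008e-09
= 1.4255e-26 kg*m/s

1.4255e-26


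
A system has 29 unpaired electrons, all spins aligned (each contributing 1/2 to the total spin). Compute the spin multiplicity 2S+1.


Total spin S = N * (1/2) = 29 * 0.5 = 14.5
Spin multiplicity = 2S + 1
= 2 * 14.5 + 1
= 30

30


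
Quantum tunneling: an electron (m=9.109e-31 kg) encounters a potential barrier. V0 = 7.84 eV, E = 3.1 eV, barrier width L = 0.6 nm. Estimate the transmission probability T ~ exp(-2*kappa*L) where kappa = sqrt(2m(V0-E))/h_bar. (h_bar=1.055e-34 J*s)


V0 - E = 4.74 eV = 7.5935e-19 J
kappa = sqrt(2 * m * (V0-E)) / h_bar
= sqrt(2 * 9.109e-31 * 7.5935e-19) / 1.055e-34
= 1.1149e+10 /m
2*kappa*L = 2 * 1.1149e+10 * 0.6e-9
= 13.3783
T = exp(-13.3783) = 1.548447e-06

1.548447e-06


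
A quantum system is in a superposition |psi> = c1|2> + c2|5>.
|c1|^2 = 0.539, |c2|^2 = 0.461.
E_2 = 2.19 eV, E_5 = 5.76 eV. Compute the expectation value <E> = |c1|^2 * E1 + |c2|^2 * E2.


<E> = |c1|^2 * E1 + |c2|^2 * E2
= 0.539 * 2.19 + 0.461 * 5.76
= 1.1804 + 2.6554
= 3.8358 eV

3.8358


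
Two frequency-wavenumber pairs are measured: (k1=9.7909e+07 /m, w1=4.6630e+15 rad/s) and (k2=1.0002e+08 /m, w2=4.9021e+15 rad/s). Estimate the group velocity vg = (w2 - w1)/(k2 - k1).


vg = (w2 - w1) / (k2 - k1)
= (4.9021e+15 - 4.6630e+15) / (1.0002e+08 - 9.7909e+07)
= 2.3910e+14 / 2.1110e+06
= 1.1326e+08 m/s

1.1326e+08


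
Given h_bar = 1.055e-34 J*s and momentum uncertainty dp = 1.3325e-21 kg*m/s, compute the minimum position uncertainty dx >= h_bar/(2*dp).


dx = h_bar / (2 * dp)
= 1.055e-34 / (2 * 1.3325e-21)
= 1.055e-34 / 2.6650e-21
= 3.9587e-14 m

3.9587e-14


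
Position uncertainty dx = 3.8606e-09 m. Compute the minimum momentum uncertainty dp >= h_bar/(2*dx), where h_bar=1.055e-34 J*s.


dp = h_bar / (2 * dx)
= 1.055e-34 / (2 * 3.8606e-09)
= 1.055e-34 / 7.7212e-09
= 1.3664e-26 kg*m/s

1.3664e-26


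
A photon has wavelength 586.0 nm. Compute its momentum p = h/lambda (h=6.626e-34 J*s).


p = h / lambda
= 6.626e-34 / (586.0e-9)
= 6.626e-34 / 5.8600e-07
= 1.1307e-27 kg*m/s

1.1307e-27


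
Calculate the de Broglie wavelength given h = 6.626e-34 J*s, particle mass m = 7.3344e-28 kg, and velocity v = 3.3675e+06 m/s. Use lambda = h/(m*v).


lambda = h / (m * v)
= 6.626e-34 / (7.3344e-28 * 3.3675e+06)
= 6.626e-34 / 2.4699e-21
= 2.6827e-13 m

2.6827e-13


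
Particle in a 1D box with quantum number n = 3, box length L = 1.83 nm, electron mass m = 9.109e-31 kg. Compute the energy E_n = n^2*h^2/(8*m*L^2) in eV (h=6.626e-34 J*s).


E = n^2 * h^2 / (8 * m * L^2)
= 3^2 * (6.626e-34)^2 / (8 * 9.109e-31 * (1.83e-9)^2)
= 9 * 4.3904e-67 / (8 * 9.109e-31 * 3.3489e-18)
= 1.6191e-19 J
= 1.0107 eV

1.0107


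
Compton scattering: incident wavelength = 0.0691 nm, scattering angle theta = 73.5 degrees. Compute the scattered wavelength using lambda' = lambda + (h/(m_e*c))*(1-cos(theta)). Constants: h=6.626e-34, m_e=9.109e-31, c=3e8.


Compton wavelength: h/(m_e*c) = 2.4247e-12 m
d_lambda = 2.4247e-12 * (1 - cos(73.5 deg))
= 2.4247e-12 * 0.715985
= 1.7361e-12 m = 0.001736 nm
lambda' = 0.0691 + 0.001736
= 0.070836 nm

0.070836


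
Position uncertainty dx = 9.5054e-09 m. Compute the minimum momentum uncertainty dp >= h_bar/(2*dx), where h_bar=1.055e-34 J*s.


dp = h_bar / (2 * dx)
= 1.055e-34 / (2 * 9.5054e-09)
= 1.055e-34 / 1.9011e-08
= 5.5495e-27 kg*m/s

5.5495e-27


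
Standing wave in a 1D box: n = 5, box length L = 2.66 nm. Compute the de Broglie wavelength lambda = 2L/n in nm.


lambda = 2L / n
= 2 * 2.66 / 5
= 5.32 / 5
= 1.064 nm

1.064


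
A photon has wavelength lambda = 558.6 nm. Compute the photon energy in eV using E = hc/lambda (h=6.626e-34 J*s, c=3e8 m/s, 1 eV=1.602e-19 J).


E = hc / lambda
= (6.626e-34)(3e8) / (558.6e-9)
= 1.9878e-25 / 5.5860e-07
= 3.5585e-19 J
Converting to eV: 3.5585e-19 / 1.602e-19
= 2.2213 eV

2.2213


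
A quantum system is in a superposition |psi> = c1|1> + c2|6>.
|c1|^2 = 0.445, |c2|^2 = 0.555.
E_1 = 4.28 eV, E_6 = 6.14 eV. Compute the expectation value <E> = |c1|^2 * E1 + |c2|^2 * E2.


<E> = |c1|^2 * E1 + |c2|^2 * E2
= 0.445 * 4.28 + 0.555 * 6.14
= 1.9046 + 3.4077
= 5.3123 eV

5.3123


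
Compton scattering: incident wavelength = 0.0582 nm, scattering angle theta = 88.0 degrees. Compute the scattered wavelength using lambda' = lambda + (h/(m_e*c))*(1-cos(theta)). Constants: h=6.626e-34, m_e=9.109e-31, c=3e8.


Compton wavelength: h/(m_e*c) = 2.4247e-12 m
d_lambda = 2.4247e-12 * (1 - cos(88.0 deg))
= 2.4247e-12 * 0.965101
= 2.3401e-12 m = 0.00234 nm
lambda' = 0.0582 + 0.00234
= 0.06054 nm

0.06054


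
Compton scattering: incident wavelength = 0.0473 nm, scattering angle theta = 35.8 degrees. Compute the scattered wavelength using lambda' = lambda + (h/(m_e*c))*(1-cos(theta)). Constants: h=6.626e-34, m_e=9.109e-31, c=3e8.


Compton wavelength: h/(m_e*c) = 2.4247e-12 m
d_lambda = 2.4247e-12 * (1 - cos(35.8 deg))
= 2.4247e-12 * 0.188936
= 4.5812e-13 m = 0.000458 nm
lambda' = 0.0473 + 0.000458
= 0.047758 nm

0.047758


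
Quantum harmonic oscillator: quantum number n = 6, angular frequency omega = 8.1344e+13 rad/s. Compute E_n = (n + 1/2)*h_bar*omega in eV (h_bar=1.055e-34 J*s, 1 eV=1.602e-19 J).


E = (n + 1/2) * h_bar * omega
= (6 + 0.5) * 1.055e-34 * 8.1344e+13
= 6.5 * 8.5818e-21
= 5.5782e-20 J
= 0.3482 eV

0.3482


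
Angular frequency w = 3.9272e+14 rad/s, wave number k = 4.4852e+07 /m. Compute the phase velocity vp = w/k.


vp = w / k
= 3.9272e+14 / 4.4852e+07
= 8.7559e+06 m/s

8.7559e+06


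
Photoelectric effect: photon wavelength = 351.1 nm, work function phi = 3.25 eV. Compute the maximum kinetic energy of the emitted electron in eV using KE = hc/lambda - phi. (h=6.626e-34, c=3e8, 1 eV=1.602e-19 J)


E_photon = hc / lambda
= (6.626e-34)(3e8) / (351.1e-9)
= 5.6616e-19 J
= 3.5341 eV
KE = E_photon - phi
= 3.5341 - 3.25
= 0.2841 eV

0.2841


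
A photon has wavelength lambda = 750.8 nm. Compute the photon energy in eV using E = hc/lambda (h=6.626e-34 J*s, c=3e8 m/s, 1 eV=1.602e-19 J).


E = hc / lambda
= (6.626e-34)(3e8) / (750.8e-9)
= 1.9878e-25 / 7.5080e-07
= 2.6476e-19 J
Converting to eV: 2.6476e-19 / 1.602e-19
= 1.6527 eV

1.6527


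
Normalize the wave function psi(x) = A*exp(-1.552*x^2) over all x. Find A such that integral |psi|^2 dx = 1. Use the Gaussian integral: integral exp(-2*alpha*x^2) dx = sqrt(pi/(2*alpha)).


integral |psi|^2 dx = A^2 * sqrt(pi/(2*alpha)) = 1
A^2 = sqrt(2*alpha/pi)
= sqrt(2 * 1.552 / pi)
= 0.993999
A = sqrt(0.993999)
= 0.997

0.997


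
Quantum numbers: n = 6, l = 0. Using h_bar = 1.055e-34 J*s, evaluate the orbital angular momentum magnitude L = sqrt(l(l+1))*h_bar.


L = sqrt(l*(l+1)) * h_bar
= sqrt(0 * 1) * 1.055e-34
= sqrt(0) * 1.055e-34
= 0.0 * 1.055e-34
= 0.0000e+00 J*s

0.0000e+00


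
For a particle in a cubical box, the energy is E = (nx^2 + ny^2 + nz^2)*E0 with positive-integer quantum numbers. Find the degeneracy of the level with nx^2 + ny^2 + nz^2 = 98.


Enumerate all (nx, ny, nz) with nx^2 + ny^2 + nz^2 = 98:
(1,4,9)
(1,9,4)
(3,5,8)
(3,8,5)
(4,1,9)
(4,9,1)
(5,3,8)
(5,8,3)
(8,3,5)
(8,5,3)
(9,1,4)
(9,4,1)
Total degeneracy = 12

12
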